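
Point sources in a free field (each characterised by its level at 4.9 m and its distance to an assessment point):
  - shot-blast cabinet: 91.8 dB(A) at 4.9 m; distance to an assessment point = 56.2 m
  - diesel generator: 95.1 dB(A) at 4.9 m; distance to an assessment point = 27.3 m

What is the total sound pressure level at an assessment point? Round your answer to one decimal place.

Apply inverse-square spreading to bring every level to the receiver, then sum 10^(L/10).
shot-blast cabinet: 91.8 − 20·log₁₀(56.2/4.9) = 91.8 − 21.19 = 70.61 dB(A).
diesel generator: 95.1 − 20·log₁₀(27.3/4.9) = 95.1 − 14.92 = 80.18 dB(A).
Σ 10^(L/10) = 1.158e+08 → L_total = 10·log₁₀(1.158e+08) = 80.64 dB(A).

80.6 dB(A)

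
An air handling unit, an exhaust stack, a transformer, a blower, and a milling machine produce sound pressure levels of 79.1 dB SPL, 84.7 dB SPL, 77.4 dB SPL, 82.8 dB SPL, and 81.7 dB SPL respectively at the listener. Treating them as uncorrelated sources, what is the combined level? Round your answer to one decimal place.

88.9 dB SPL

For uncorrelated sources the intensities add, so convert each level to linear form, sum, and take 10·log₁₀ of the total.
Σ 10^(L/10) = 10^(79.1/10) + 10^(84.7/10) + 10^(77.4/10) + 10^(82.8/10) + 10^(81.7/10) = 7.698e+08.
L_total = 10·log₁₀(7.698e+08) = 88.86 dB SPL.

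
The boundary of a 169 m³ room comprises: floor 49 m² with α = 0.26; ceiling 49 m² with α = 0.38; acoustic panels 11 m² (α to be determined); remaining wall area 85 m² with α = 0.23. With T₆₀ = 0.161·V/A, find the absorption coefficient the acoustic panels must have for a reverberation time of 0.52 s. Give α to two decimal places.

Required total absorption A = 0.161·169/0.52 = 52.32 m².
Absorption from the other surfaces = 49·0.26 + 49·0.38 + 85·0.23 = 50.91 m², so the acoustic panels must supply 1.41 m² over 11 m².
α = 1.41/11 = 0.129.

0.13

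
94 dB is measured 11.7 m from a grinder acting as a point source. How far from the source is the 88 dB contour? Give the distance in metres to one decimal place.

23.3 m

For a point source L₁ − L₂ = 20·log₁₀(r₂/r₁), so r₂ = r₁·10^((L₁−L₂)/20).
r₂ = 11.7·10^((94−88)/20) = 11.7·10^(6.0/20) = 23.34 m.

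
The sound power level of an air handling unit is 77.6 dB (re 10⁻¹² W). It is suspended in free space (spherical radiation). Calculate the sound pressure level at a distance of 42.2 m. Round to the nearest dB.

34 dB

The power spreads over a sphere of area 4π·r², so L_p = L_w − 10·log₁₀(4π·r²).
4π·r² = 2.238e+04 m², 10·log₁₀ of that is 43.498 dB.
L_p = 77.6 − 43.498 = 34.10 dB.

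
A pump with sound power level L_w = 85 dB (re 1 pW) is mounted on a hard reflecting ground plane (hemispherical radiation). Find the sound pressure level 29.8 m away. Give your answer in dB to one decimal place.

47.5 dB

Free-field hemispherical radiation: L_p = L_w − 10·log₁₀(2π·r²), r = 29.8 m.
2π·r² = 5580 m², 10·log₁₀ of that is 37.466 dB.
L_p = 85 − 37.466 = 47.53 dB.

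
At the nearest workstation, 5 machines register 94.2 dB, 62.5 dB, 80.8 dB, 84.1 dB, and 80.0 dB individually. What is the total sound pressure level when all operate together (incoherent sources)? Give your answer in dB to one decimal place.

94.9 dB

Incoherent sources combine by intensity addition: L_total = 10·log₁₀(Σ 10^(L_i/10)).
Σ 10^(L/10) = 10^(94.2/10) + 10^(62.5/10) + 10^(80.8/10) + 10^(84.1/10) + 10^(80.0/10) = 3.109e+09.
L_total = 10·log₁₀(3.109e+09) = 94.93 dB.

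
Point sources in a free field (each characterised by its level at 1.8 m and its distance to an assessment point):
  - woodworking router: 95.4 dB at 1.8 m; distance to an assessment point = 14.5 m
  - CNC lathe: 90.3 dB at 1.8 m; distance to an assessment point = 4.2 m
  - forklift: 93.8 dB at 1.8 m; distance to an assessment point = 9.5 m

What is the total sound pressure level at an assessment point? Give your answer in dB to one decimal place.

Apply inverse-square spreading to bring every level to the receiver, then sum 10^(L/10).
woodworking router: 95.4 − 20·log₁₀(14.5/1.8) = 95.4 − 18.12 = 77.28 dB.
CNC lathe: 90.3 − 20·log₁₀(4.2/1.8) = 90.3 − 7.36 = 82.94 dB.
forklift: 93.8 − 20·log₁₀(9.5/1.8) = 93.8 − 14.45 = 79.35 dB.
Σ 10^(L/10) = 3.364e+08 → L_total = 10·log₁₀(3.364e+08) = 85.27 dB.

85.3 dB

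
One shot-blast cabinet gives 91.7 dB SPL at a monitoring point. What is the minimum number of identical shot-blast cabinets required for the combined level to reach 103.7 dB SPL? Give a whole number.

16

Need L₁ + 10·log₁₀ N ≥ 103.7, i.e. log₁₀ N ≥ 1.20.
N ≥ 10^(12.0/10) = 15.849, so N = 16.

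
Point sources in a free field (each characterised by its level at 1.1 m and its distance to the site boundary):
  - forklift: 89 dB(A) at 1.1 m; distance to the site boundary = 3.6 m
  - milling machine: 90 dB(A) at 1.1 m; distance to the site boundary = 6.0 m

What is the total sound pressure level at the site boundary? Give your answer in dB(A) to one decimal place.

First find each source's level at the receiver (point-source: −20·log₁₀(r/r_ref)), then combine on an intensity basis.
forklift: 89 − 20·log₁₀(3.6/1.1) = 89 − 10.30 = 78.70 dB(A).
milling machine: 90 − 20·log₁₀(6.0/1.1) = 90 − 14.74 = 75.26 dB(A).
Σ 10^(L/10) = 1.078e+08 → L_total = 10·log₁₀(1.078e+08) = 80.33 dB(A).

80.3 dB(A)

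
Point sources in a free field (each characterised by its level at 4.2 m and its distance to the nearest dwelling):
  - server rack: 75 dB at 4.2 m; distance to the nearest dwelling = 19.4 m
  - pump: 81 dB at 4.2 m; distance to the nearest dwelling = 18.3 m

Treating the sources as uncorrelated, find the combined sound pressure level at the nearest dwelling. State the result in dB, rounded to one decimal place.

69.1 dB

First find each source's level at the receiver (point-source: −20·log₁₀(r/r_ref)), then combine on an intensity basis.
server rack: 75 − 20·log₁₀(19.4/4.2) = 75 − 13.29 = 61.71 dB.
pump: 81 − 20·log₁₀(18.3/4.2) = 81 − 12.78 = 68.22 dB.
Σ 10^(L/10) = 8.113e+06 → L_total = 10·log₁₀(8.113e+06) = 69.09 dB.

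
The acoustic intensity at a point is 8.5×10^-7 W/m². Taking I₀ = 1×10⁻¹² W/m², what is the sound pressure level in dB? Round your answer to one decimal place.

I/I₀ = 8.5×10^-7/10⁻¹² = 8.5×10^5, and L = 10·log₁₀(I/I₀).
L = 10·(0.9294 + 5) = 59.29 dB.

59.3 dB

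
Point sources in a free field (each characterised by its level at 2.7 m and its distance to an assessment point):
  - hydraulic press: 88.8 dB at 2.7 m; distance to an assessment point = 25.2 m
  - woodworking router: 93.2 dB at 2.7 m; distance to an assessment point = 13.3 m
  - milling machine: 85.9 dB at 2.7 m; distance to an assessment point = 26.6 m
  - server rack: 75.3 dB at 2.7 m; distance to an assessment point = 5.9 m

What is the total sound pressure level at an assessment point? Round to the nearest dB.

80 dB

Propagate each source to the receiver with L = L_ref − 20·log₁₀(r/r_ref), then add intensities.
hydraulic press: 88.8 − 20·log₁₀(25.2/2.7) = 88.8 − 19.40 = 69.40 dB.
woodworking router: 93.2 − 20·log₁₀(13.3/2.7) = 93.2 − 13.85 = 79.35 dB.
milling machine: 85.9 − 20·log₁₀(26.6/2.7) = 85.9 − 19.87 = 66.03 dB.
server rack: 75.3 − 20·log₁₀(5.9/2.7) = 75.3 − 6.79 = 68.51 dB.
Σ 10^(L/10) = 1.059e+08 → L_total = 10·log₁₀(1.059e+08) = 80.25 dB.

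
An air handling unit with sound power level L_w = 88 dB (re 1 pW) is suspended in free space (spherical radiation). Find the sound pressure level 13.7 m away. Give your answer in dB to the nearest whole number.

Free-field spherical radiation: L_p = L_w − 10·log₁₀(4π·r²), r = 13.7 m.
4π·r² = 2359 m², 10·log₁₀ of that is 33.727 dB.
L_p = 88 − 33.727 = 54.27 dB.

54 dB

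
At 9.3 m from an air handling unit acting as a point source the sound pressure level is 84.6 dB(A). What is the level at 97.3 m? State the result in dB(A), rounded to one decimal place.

64.2 dB(A)

Point-source attenuation: ΔL = 20·log₁₀(r₂/r₁) = 20·log₁₀(97.3/9.3) = 20.393 dB.
L₂ = 84.6 − 20·log₁₀(97.3/9.3) = 84.6 − 20.393 = 64.21 dB(A).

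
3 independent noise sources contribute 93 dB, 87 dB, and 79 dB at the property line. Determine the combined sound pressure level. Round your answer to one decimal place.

94.1 dB

For uncorrelated sources the intensities add, so convert each level to linear form, sum, and take 10·log₁₀ of the total.
Σ 10^(L/10) = 10^(93/10) + 10^(87/10) + 10^(79/10) = 2.576e+09.
L_total = 10·log₁₀(2.576e+09) = 94.11 dB.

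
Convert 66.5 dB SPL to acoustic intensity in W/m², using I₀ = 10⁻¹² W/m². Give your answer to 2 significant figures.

L = 10·log₁₀(I/I₀) ⇒ I = I₀·10^(L/10) = 10⁻¹² × 10^6.65.

4.5e-06 W/m²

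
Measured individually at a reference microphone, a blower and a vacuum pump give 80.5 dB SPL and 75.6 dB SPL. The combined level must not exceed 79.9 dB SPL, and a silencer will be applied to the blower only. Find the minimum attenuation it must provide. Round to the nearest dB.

3 dB

The untreated sources together contribute 10^(75.6/10) = 3.631e+07, i.e. 75.60 dB SPL.
To meet 79.9 dB SPL overall, the treated blower may contribute at most 10^(79.9/10) − 3.631e+07 = 6.142e+07, i.e. 77.88 dB SPL.
So the blower must be reduced from 80.5 to 77.88 dB SPL: IL = 2.62 dB.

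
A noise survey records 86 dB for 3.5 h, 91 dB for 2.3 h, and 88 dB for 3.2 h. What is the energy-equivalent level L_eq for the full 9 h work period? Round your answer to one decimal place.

Weight each interval's intensity by its duration and average over T = 9 h:
Σ tᵢ·10^(Lᵢ/10) = 3.5·10^(86/10) + 2.3·10^(91/10) + 3.2·10^(88/10) = 6.308e+09.
L_eq = 10·log₁₀(6.308e+09/9) = 88.46 dB.

88.5 dB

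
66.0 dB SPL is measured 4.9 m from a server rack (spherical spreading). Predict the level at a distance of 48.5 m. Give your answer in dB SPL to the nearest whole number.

Point-source attenuation: ΔL = 20·log₁₀(r₂/r₁) = 20·log₁₀(48.5/4.9) = 19.911 dB.
L₂ = 66.0 − 20·log₁₀(48.5/4.9) = 66.0 − 19.911 = 46.09 dB SPL.

46 dB SPL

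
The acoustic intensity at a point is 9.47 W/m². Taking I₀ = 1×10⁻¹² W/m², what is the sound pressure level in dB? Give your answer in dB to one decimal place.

129.8 dB

I/I₀ = 9.47/10⁻¹² = 9.47×10^12, and L = 10·log₁₀(I/I₀).
L = 10·(0.9763 + 12) = 129.76 dB.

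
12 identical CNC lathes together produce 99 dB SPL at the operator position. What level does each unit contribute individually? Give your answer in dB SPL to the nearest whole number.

For N identical incoherent sources L_total = L₁ + 10·log₁₀ N, so L₁ = 99 − 10·log₁₀(12) = 99 − 10.792.

88 dB SPL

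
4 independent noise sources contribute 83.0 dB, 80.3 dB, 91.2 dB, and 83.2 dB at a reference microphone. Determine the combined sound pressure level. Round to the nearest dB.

93 dB

Incoherent sources combine by intensity addition: L_total = 10·log₁₀(Σ 10^(L_i/10)).
Σ 10^(L/10) = 10^(83.0/10) + 10^(80.3/10) + 10^(91.2/10) + 10^(83.2/10) = 1.834e+09.
L_total = 10·log₁₀(1.834e+09) = 92.63 dB.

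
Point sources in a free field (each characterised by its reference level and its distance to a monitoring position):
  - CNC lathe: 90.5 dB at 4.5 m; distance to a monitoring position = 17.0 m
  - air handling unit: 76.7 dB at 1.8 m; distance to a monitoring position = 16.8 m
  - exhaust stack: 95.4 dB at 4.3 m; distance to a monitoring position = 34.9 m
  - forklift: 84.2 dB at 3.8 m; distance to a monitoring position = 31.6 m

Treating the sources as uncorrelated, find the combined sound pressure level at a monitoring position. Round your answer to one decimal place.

81.3 dB

Propagate each source to the receiver with L = L_ref − 20·log₁₀(r/r_ref), then add intensities.
CNC lathe: 90.5 − 20·log₁₀(17.0/4.5) = 90.5 − 11.54 = 78.96 dB.
air handling unit: 76.7 − 20·log₁₀(16.8/1.8) = 76.7 − 19.40 = 57.30 dB.
exhaust stack: 95.4 − 20·log₁₀(34.9/4.3) = 95.4 − 18.19 = 77.21 dB.
forklift: 84.2 − 20·log₁₀(31.6/3.8) = 84.2 − 18.40 = 65.80 dB.
Σ 10^(L/10) = 1.356e+08 → L_total = 10·log₁₀(1.356e+08) = 81.32 dB.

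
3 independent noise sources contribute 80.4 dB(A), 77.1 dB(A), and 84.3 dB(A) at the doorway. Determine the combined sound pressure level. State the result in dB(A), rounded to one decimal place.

86.3 dB(A)

For uncorrelated sources the intensities add, so convert each level to linear form, sum, and take 10·log₁₀ of the total.
Σ 10^(L/10) = 10^(80.4/10) + 10^(77.1/10) + 10^(84.3/10) = 4.301e+08.
L_total = 10·log₁₀(4.301e+08) = 86.34 dB(A).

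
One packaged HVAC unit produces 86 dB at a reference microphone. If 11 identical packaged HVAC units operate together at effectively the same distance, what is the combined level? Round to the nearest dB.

96 dB

N identical incoherent sources raise the level by 10·log₁₀ N.
L_total = 86 + 10·log₁₀(11) = 86 + 10.414 = 96.41 dB.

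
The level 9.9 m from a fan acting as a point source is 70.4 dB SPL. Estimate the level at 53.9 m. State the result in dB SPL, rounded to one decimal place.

55.7 dB SPL

Spherical spreading from a point source gives a 20·log₁₀(r₂/r₁) drop.
L₂ = 70.4 − 20·log₁₀(53.9/9.9) = 70.4 − 14.719 = 55.68 dB SPL.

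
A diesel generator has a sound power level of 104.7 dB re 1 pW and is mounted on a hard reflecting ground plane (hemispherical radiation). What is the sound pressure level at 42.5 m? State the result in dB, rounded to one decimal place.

L_p = L_w − 10·log₁₀(2π·r²) with r = 42.5 m.
2π·r² = 1.135e+04 m², 10·log₁₀ of that is 40.550 dB.
L_p = 104.7 − 40.550 = 64.15 dB.

64.2 dB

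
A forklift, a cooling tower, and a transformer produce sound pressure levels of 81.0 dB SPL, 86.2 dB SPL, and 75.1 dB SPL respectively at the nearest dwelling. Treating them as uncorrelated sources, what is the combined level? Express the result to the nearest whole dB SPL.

88 dB SPL

For uncorrelated sources the intensities add, so convert each level to linear form, sum, and take 10·log₁₀ of the total.
Σ 10^(L/10) = 10^(81.0/10) + 10^(86.2/10) + 10^(75.1/10) = 5.751e+08.
L_total = 10·log₁₀(5.751e+08) = 87.60 dB SPL.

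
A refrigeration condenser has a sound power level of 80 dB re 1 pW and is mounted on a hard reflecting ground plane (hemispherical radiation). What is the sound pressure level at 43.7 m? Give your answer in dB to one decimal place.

Free-field hemispherical radiation: L_p = L_w − 10·log₁₀(2π·r²), r = 43.7 m.
2π·r² = 1.2e+04 m², 10·log₁₀ of that is 40.791 dB.
L_p = 80 − 40.791 = 39.21 dB.

39.2 dB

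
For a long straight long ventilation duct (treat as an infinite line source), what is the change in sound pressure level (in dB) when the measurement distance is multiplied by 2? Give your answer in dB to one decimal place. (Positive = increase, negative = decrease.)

-3.0 dB

With cylindrical spreading the level changes by −10·log₁₀(r₂/r₁).
ΔL = −10·log₁₀(2) = -3.01 dB.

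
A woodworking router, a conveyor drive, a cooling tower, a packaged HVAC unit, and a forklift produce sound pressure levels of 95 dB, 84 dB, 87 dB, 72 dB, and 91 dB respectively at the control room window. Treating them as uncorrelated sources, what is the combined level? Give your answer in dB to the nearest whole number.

97 dB

Incoherent sources combine by intensity addition: L_total = 10·log₁₀(Σ 10^(L_i/10)).
Σ 10^(L/10) = 10^(95/10) + 10^(84/10) + 10^(87/10) + 10^(72/10) + 10^(91/10) = 5.189e+09.
L_total = 10·log₁₀(5.189e+09) = 97.15 dB.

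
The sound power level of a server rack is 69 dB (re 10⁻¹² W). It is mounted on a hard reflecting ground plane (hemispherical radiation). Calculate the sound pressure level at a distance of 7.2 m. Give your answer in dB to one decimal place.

43.9 dB

Free-field hemispherical radiation: L_p = L_w − 10·log₁₀(2π·r²), r = 7.2 m.
2π·r² = 325.7 m², 10·log₁₀ of that is 25.128 dB.
L_p = 69 − 25.128 = 43.87 dB.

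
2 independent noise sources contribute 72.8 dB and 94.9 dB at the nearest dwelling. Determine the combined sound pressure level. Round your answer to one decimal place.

Incoherent sources combine by intensity addition: L_total = 10·log₁₀(Σ 10^(L_i/10)).
Σ 10^(L/10) = 10^(72.8/10) + 10^(94.9/10) = 3.109e+09.
L_total = 10·log₁₀(3.109e+09) = 94.93 dB.

94.9 dB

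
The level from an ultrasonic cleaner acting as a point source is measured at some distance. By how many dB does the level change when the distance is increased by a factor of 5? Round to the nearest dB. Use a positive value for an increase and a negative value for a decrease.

Point-source spreading: ΔL = −20·log₁₀(r₂/r₁).
ΔL = −20·log₁₀(5) = -13.98 dB.

-14 dB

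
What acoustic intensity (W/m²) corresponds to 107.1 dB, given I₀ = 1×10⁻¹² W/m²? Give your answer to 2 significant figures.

I = I₀·10^(L/10) = 10⁻¹² × 10^(107.1/10) = 10^(-1.290).

0.051 W/m²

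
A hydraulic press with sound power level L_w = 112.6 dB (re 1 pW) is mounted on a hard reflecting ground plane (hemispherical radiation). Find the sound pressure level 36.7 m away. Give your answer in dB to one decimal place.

73.3 dB

The power spreads over a hemisphere of area 2π·r², so L_p = L_w − 10·log₁₀(2π·r²).
2π·r² = 8463 m², 10·log₁₀ of that is 39.275 dB.
L_p = 112.6 − 39.275 = 73.32 dB.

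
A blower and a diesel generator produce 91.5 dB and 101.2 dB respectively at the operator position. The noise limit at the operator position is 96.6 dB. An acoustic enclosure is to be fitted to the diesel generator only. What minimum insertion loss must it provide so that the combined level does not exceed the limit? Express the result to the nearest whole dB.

Fixed contribution from the other source: Σ 10^(L/10) = 10^(91.5/10) = 1.413e+09 (91.50 dB).
The limit corresponds to 10^(96.6/10) = 4.571e+09; subtracting the fixed part leaves 3.158e+09 for the diesel generator, i.e. 94.99 dB.
So the diesel generator must be reduced from 101.2 to 94.99 dB: IL = 6.21 dB.

6 dB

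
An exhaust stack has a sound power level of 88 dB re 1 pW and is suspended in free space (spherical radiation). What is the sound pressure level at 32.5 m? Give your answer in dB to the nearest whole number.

47 dB

The power spreads over a sphere of area 4π·r², so L_p = L_w − 10·log₁₀(4π·r²).
4π·r² = 1.327e+04 m², 10·log₁₀ of that is 41.230 dB.
L_p = 88 − 41.230 = 46.77 dB.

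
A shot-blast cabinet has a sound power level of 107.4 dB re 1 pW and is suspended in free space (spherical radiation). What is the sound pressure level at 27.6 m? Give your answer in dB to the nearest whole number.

68 dB

Free-field spherical radiation: L_p = L_w − 10·log₁₀(4π·r²), r = 27.6 m.
4π·r² = 9573 m², 10·log₁₀ of that is 39.810 dB.
L_p = 107.4 − 39.810 = 67.59 dB.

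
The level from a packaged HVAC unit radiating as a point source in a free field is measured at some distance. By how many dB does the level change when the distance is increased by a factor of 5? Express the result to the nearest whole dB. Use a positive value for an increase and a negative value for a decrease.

Point-source spreading: ΔL = −20·log₁₀(r₂/r₁).
ΔL = −20·log₁₀(5) = -13.98 dB.

-14 dB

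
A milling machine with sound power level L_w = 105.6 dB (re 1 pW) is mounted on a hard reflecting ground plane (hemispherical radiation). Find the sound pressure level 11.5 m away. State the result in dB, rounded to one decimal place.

The power spreads over a hemisphere of area 2π·r², so L_p = L_w − 10·log₁₀(2π·r²).
2π·r² = 831 m², 10·log₁₀ of that is 29.196 dB.
L_p = 105.6 − 29.196 = 76.40 dB.

76.4 dB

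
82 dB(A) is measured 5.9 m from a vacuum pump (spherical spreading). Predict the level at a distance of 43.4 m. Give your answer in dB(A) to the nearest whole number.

Point-source attenuation: ΔL = 20·log₁₀(r₂/r₁) = 20·log₁₀(43.4/5.9) = 17.333 dB.
L₂ = 82 − 20·log₁₀(43.4/5.9) = 82 − 17.333 = 64.67 dB(A).

65 dB(A)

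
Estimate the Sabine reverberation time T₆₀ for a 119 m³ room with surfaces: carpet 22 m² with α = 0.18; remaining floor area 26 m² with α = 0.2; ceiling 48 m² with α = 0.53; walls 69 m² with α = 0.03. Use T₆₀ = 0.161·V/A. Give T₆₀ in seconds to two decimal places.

0.52 s

Summing Sᵢαᵢ: 22·0.18 + 26·0.2 + 48·0.53 + 69·0.03 = 36.67 m².
T₆₀ = 0.161·V/A = 0.161·119/36.67 = 0.522 s.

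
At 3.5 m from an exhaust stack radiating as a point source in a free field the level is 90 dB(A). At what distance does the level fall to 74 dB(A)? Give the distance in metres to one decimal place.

22.1 m

The 16.0 dB drop corresponds to a distance ratio of 10^(16.0/20) for a point source.
r₂ = 3.5·10^((90−74)/20) = 3.5·10^(16.0/20) = 22.08 m.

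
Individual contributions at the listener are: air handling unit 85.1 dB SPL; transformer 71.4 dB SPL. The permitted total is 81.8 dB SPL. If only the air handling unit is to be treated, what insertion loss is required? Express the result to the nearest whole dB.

The untreated sources together contribute 10^(71.4/10) = 1.380e+07, i.e. 71.40 dB SPL.
The limit corresponds to 10^(81.8/10) = 1.514e+08; subtracting the fixed part leaves 1.376e+08 for the air handling unit, i.e. 81.38 dB SPL.
So the air handling unit must be reduced from 85.1 to 81.38 dB SPL: IL = 3.72 dB.

4 dB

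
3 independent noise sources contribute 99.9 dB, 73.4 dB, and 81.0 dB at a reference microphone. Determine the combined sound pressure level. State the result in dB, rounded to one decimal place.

100.0 dB

For uncorrelated sources the intensities add, so convert each level to linear form, sum, and take 10·log₁₀ of the total.
Σ 10^(L/10) = 10^(99.9/10) + 10^(73.4/10) + 10^(81.0/10) = 9.920e+09.
L_total = 10·log₁₀(9.920e+09) = 99.97 dB.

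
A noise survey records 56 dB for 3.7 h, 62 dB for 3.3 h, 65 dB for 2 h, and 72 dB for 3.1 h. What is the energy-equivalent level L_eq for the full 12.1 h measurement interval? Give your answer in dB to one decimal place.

67.1 dB

Weight each interval's intensity by its duration and average over T = 12.1 h:
Σ tᵢ·10^(Lᵢ/10) = 3.7·10^(56/10) + 3.3·10^(62/10) + 2·10^(65/10) + 3.1·10^(72/10) = 6.216e+07.
L_eq = 10·log₁₀(6.216e+07/12.1) = 67.11 dB.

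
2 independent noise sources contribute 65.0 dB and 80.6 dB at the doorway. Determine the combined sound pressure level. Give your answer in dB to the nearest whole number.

81 dB

Incoherent sources combine by intensity addition: L_total = 10·log₁₀(Σ 10^(L_i/10)).
Σ 10^(L/10) = 10^(65.0/10) + 10^(80.6/10) = 1.180e+08.
L_total = 10·log₁₀(1.180e+08) = 80.72 dB.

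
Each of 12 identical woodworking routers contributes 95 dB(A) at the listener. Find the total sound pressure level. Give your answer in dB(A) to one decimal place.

With 12 equal, uncorrelated contributions the intensity is 12× that of one unit, giving a rise of 10·log₁₀ 12.
L_total = 95 + 10·log₁₀(12) = 95 + 10.792 = 105.79 dB(A).

105.8 dB(A)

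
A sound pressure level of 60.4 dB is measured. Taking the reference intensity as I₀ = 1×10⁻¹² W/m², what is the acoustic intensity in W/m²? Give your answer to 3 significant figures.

1.10e-06 W/m²

I/I₀ = 10^(60.4/10) = 1.096e+06, so I = 1.096e+06 × 10⁻¹² W/m².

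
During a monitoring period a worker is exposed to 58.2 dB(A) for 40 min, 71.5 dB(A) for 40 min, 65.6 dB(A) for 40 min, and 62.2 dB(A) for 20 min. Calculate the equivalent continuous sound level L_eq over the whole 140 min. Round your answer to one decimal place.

The energy average is taken in the linear domain: L_eq = 10·log₁₀[(Σ tᵢ·10^(Lᵢ/10))/T], T = 140 min.
Σ tᵢ·10^(Lᵢ/10) = 40·10^(58.2/10) + 40·10^(71.5/10) + 40·10^(65.6/10) + 20·10^(62.2/10) = 7.699e+08.
L_eq = 10·log₁₀(7.699e+08/140) = 67.40 dB(A).

67.4 dB(A)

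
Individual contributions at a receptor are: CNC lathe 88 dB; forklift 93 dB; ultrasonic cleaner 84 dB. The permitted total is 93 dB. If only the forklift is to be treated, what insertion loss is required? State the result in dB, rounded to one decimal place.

Everything except the forklift sums to 10^(88/10) + 10^(84/10) = 8.821e+08 in linear terms, 89.46 dB.
To meet 93 dB overall, the treated forklift may contribute at most 10^(93/10) − 8.821e+08 = 1.113e+09, i.e. 90.47 dB.
So the forklift must be reduced from 93 to 90.47 dB: IL = 2.53 dB.

2.5 dB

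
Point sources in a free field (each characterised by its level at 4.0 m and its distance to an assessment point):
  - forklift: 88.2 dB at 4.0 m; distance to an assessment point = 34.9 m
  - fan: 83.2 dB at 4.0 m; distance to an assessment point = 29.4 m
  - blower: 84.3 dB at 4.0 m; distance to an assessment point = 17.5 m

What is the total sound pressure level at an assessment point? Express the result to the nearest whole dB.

74 dB

Apply inverse-square spreading to bring every level to the receiver, then sum 10^(L/10).
forklift: 88.2 − 20·log₁₀(34.9/4.0) = 88.2 − 18.82 = 69.38 dB.
fan: 83.2 − 20·log₁₀(29.4/4.0) = 83.2 − 17.33 = 65.87 dB.
blower: 84.3 − 20·log₁₀(17.5/4.0) = 84.3 − 12.82 = 71.48 dB.
Σ 10^(L/10) = 2.661e+07 → L_total = 10·log₁₀(2.661e+07) = 74.25 dB.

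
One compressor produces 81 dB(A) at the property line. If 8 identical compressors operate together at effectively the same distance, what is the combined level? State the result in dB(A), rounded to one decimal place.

90.0 dB(A)

With 8 equal, uncorrelated contributions the intensity is 8× that of one unit, giving a rise of 10·log₁₀ 8.
L_total = 81 + 10·log₁₀(8) = 81 + 9.031 = 90.03 dB(A).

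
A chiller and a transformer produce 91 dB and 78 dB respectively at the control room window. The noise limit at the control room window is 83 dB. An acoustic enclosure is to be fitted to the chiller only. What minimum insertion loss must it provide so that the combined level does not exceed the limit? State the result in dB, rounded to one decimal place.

Everything except the chiller sums to 10^(78/10) = 6.310e+07 in linear terms, 78.00 dB.
The limit corresponds to 10^(83/10) = 1.995e+08; subtracting the fixed part leaves 1.364e+08 for the chiller, i.e. 81.35 dB.
Required insertion loss = 91 − 81.35 = 9.65 dB.

9.7 dB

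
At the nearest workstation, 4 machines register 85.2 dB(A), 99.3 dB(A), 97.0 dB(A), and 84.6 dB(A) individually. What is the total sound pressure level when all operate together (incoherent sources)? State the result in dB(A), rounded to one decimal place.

101.5 dB(A)

For uncorrelated sources the intensities add, so convert each level to linear form, sum, and take 10·log₁₀ of the total.
Σ 10^(L/10) = 10^(85.2/10) + 10^(99.3/10) + 10^(97.0/10) + 10^(84.6/10) = 1.414e+10.
L_total = 10·log₁₀(1.414e+10) = 101.51 dB(A).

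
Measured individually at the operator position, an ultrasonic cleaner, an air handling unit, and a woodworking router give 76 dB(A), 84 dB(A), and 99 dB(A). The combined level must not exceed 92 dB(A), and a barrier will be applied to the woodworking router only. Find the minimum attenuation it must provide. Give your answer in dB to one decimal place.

7.9 dB

Everything except the woodworking router sums to 10^(76/10) + 10^(84/10) = 2.910e+08 in linear terms, 84.64 dB(A).
To meet 92 dB(A) overall, the treated woodworking router may contribute at most 10^(92/10) − 2.910e+08 = 1.294e+09, i.e. 91.12 dB(A).
Required insertion loss = 99 − 91.12 = 7.88 dB.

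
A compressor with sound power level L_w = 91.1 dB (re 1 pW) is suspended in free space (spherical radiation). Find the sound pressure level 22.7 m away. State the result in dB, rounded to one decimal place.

Free-field spherical radiation: L_p = L_w − 10·log₁₀(4π·r²), r = 22.7 m.
4π·r² = 6475 m², 10·log₁₀ of that is 38.113 dB.
L_p = 91.1 − 38.113 = 52.99 dB.

53.0 dB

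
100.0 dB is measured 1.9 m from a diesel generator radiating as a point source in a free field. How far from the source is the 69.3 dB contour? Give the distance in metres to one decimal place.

For a point source L₁ − L₂ = 20·log₁₀(r₂/r₁), so r₂ = r₁·10^((L₁−L₂)/20).
r₂ = 1.9·10^((100.0−69.3)/20) = 1.9·10^(30.7/20) = 65.13 m.

65.1 m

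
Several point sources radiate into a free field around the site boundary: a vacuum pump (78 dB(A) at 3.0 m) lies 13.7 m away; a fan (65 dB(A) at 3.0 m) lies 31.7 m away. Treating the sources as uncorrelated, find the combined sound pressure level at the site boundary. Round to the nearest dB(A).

65 dB(A)

Apply inverse-square spreading to bring every level to the receiver, then sum 10^(L/10).
vacuum pump: 78 − 20·log₁₀(13.7/3.0) = 78 − 13.19 = 64.81 dB(A).
fan: 65 − 20·log₁₀(31.7/3.0) = 65 − 20.48 = 44.52 dB(A).
Σ 10^(L/10) = 3.054e+06 → L_total = 10·log₁₀(3.054e+06) = 64.85 dB(A).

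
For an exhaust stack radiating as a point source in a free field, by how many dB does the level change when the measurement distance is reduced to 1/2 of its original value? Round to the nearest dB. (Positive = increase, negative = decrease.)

+6 dB

A point source loses 6 dB per doubling of distance; generally ΔL = −20·log₁₀(r₂/r₁).
ΔL = −20·log₁₀(0.5) = +6.02 dB.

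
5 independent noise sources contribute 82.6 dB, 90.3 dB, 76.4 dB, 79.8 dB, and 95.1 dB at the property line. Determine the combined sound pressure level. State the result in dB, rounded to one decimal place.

For uncorrelated sources the intensities add, so convert each level to linear form, sum, and take 10·log₁₀ of the total.
Σ 10^(L/10) = 10^(82.6/10) + 10^(90.3/10) + 10^(76.4/10) + 10^(79.8/10) + 10^(95.1/10) = 4.629e+09.
L_total = 10·log₁₀(4.629e+09) = 96.65 dB.

96.7 dB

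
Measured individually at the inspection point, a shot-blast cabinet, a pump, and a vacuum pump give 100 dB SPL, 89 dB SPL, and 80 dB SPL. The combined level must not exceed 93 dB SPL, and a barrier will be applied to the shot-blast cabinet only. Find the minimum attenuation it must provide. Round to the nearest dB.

The untreated sources together contribute 10^(89/10) + 10^(80/10) = 8.943e+08, i.e. 89.51 dB SPL.
To meet 93 dB SPL overall, the treated shot-blast cabinet may contribute at most 10^(93/10) − 8.943e+08 = 1.101e+09, i.e. 90.42 dB SPL.
So the shot-blast cabinet must be reduced from 100 to 90.42 dB SPL: IL = 9.58 dB.

10 dB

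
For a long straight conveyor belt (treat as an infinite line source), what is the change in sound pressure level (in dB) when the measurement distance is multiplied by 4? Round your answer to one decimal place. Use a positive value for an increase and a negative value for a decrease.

A line source loses 3 dB per doubling of distance; generally ΔL = −10·log₁₀(r₂/r₁).
ΔL = −10·log₁₀(4) = -6.02 dB.

-6.0 dB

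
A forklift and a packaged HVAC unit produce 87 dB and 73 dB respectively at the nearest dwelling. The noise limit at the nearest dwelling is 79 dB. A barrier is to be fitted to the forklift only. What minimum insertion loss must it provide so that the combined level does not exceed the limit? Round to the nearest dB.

9 dB

Fixed contribution from the other source: Σ 10^(L/10) = 10^(73/10) = 1.995e+07 (73.00 dB).
The limit corresponds to 10^(79/10) = 7.943e+07; subtracting the fixed part leaves 5.948e+07 for the forklift, i.e. 77.74 dB.
Required insertion loss = 87 − 77.74 = 9.26 dB.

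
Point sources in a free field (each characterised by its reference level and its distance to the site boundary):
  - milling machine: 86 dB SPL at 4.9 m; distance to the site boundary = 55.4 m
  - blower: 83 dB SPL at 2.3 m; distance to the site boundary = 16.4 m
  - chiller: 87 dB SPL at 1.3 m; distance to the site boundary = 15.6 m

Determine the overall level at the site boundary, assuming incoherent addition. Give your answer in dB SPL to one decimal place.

First find each source's level at the receiver (point-source: −20·log₁₀(r/r_ref)), then combine on an intensity basis.
milling machine: 86 − 20·log₁₀(55.4/4.9) = 86 − 21.07 = 64.93 dB SPL.
blower: 83 − 20·log₁₀(16.4/2.3) = 83 − 17.06 = 65.94 dB SPL.
chiller: 87 − 20·log₁₀(15.6/1.3) = 87 − 21.58 = 65.42 dB SPL.
Σ 10^(L/10) = 1.052e+07 → L_total = 10·log₁₀(1.052e+07) = 70.22 dB SPL.

70.2 dB SPL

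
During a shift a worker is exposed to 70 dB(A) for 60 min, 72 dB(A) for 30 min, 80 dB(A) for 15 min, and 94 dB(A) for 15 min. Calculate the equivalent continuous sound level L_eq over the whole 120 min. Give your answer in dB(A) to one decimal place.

The energy average is taken in the linear domain: L_eq = 10·log₁₀[(Σ tᵢ·10^(Lᵢ/10))/T], T = 120 min.
Σ tᵢ·10^(Lᵢ/10) = 60·10^(70/10) + 30·10^(72/10) + 15·10^(80/10) + 15·10^(94/10) = 4.025e+10.
L_eq = 10·log₁₀(4.025e+10/120) = 85.26 dB(A).

85.3 dB(A)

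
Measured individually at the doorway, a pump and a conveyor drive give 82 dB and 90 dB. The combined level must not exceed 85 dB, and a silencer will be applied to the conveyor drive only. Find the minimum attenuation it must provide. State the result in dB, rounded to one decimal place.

8.0 dB

Fixed contribution from the other source: Σ 10^(L/10) = 10^(82/10) = 1.585e+08 (82.00 dB).
The limit corresponds to 10^(85/10) = 3.162e+08; subtracting the fixed part leaves 1.577e+08 for the conveyor drive, i.e. 81.98 dB.
So the conveyor drive must be reduced from 90 to 81.98 dB: IL = 8.02 dB.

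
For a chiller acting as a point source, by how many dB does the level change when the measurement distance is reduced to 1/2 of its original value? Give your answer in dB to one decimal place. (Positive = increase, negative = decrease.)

+6.0 dB

Point-source spreading: ΔL = −20·log₁₀(r₂/r₁).
ΔL = −20·log₁₀(0.5) = +6.02 dB.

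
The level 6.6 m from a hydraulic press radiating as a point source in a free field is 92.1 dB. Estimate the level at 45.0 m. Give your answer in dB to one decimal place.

75.4 dB

Point-source attenuation: ΔL = 20·log₁₀(r₂/r₁) = 20·log₁₀(45.0/6.6) = 16.673 dB.
L₂ = 92.1 − 20·log₁₀(45.0/6.6) = 92.1 − 16.673 = 75.43 dB.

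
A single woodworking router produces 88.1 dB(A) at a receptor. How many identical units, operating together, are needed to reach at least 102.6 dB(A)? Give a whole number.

29

N identical sources give L₁ + 10·log₁₀ N, so require 10·log₁₀ N ≥ 102.6 − 88.1 = 14.5 dB.
N ≥ 10^(14.5/10) = 28.184, so N = 29.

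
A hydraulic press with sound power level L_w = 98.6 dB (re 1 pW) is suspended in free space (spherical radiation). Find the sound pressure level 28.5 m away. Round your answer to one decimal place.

58.5 dB

Free-field spherical radiation: L_p = L_w − 10·log₁₀(4π·r²), r = 28.5 m.
4π·r² = 1.021e+04 m², 10·log₁₀ of that is 40.089 dB.
L_p = 98.6 − 40.089 = 58.51 dB.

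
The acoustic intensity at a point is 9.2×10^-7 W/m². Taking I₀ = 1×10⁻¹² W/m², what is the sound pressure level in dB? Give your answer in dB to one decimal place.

I/I₀ = 9.2×10^-7/10⁻¹² = 9.2×10^5, and L = 10·log₁₀(I/I₀).
L = 10·(0.9638 + 5) = 59.64 dB.

59.6 dB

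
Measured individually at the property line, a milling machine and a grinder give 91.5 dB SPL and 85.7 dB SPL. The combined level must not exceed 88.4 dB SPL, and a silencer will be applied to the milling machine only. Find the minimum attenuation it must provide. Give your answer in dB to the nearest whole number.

6 dB

Fixed contribution from the other source: Σ 10^(L/10) = 10^(85.7/10) = 3.715e+08 (85.70 dB SPL).
The limit corresponds to 10^(88.4/10) = 6.918e+08; subtracting the fixed part leaves 3.203e+08 for the milling machine, i.e. 85.06 dB SPL.
Required insertion loss = 91.5 − 85.06 = 6.44 dB.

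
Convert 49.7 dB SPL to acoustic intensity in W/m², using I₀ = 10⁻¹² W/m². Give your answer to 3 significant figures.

L = 10·log₁₀(I/I₀) ⇒ I = I₀·10^(L/10) = 10⁻¹² × 10^4.97.

9.33e-08 W/m²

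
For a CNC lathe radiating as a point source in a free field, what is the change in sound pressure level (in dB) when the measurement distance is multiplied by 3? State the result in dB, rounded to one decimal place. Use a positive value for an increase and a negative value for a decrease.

-9.5 dB

Point-source spreading: ΔL = −20·log₁₀(r₂/r₁).
ΔL = −20·log₁₀(3) = -9.54 dB.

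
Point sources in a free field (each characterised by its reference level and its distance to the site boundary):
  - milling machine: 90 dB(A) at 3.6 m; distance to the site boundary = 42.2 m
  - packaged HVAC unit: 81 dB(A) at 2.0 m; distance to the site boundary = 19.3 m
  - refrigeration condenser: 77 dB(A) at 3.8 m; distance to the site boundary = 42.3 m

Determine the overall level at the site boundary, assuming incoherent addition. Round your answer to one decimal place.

Propagate each source to the receiver with L = L_ref − 20·log₁₀(r/r_ref), then add intensities.
milling machine: 90 − 20·log₁₀(42.2/3.6) = 90 − 21.38 = 68.62 dB(A).
packaged HVAC unit: 81 − 20·log₁₀(19.3/2.0) = 81 − 19.69 = 61.31 dB(A).
refrigeration condenser: 77 − 20·log₁₀(42.3/3.8) = 77 − 20.93 = 56.07 dB(A).
Σ 10^(L/10) = 9.034e+06 → L_total = 10·log₁₀(9.034e+06) = 69.56 dB(A).

69.6 dB(A)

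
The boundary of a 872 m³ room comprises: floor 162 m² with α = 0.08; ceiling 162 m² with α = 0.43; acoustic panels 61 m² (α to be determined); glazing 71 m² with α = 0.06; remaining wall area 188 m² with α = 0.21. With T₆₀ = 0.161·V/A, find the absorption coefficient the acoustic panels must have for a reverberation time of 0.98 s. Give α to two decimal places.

Required total absorption A = 0.161·872/0.98 = 143.26 m².
Absorption from the other surfaces = 162·0.08 + 162·0.43 + 71·0.06 + 188·0.21 = 126.36 m², so the acoustic panels must supply 16.90 m² over 61 m².
α = 16.90/61 = 0.277.

0.28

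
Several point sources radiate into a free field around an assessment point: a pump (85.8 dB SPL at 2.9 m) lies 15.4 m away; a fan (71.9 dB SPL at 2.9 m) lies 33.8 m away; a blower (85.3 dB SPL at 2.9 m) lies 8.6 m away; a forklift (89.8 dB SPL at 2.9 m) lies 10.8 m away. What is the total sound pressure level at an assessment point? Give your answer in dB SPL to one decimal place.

80.8 dB SPL

Apply inverse-square spreading to bring every level to the receiver, then sum 10^(L/10).
pump: 85.8 − 20·log₁₀(15.4/2.9) = 85.8 − 14.50 = 71.30 dB SPL.
fan: 71.9 − 20·log₁₀(33.8/2.9) = 71.9 − 21.33 = 50.57 dB SPL.
blower: 85.3 − 20·log₁₀(8.6/2.9) = 85.3 − 9.44 = 75.86 dB SPL.
forklift: 89.8 − 20·log₁₀(10.8/2.9) = 89.8 − 11.42 = 78.38 dB SPL.
Σ 10^(L/10) = 1.210e+08 → L_total = 10·log₁₀(1.210e+08) = 80.83 dB SPL.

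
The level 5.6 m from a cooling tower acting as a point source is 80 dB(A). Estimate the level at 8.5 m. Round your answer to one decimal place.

Point-source attenuation: ΔL = 20·log₁₀(r₂/r₁) = 20·log₁₀(8.5/5.6) = 3.625 dB.
L₂ = 80 − 20·log₁₀(8.5/5.6) = 80 − 3.625 = 76.38 dB(A).

76.4 dB(A)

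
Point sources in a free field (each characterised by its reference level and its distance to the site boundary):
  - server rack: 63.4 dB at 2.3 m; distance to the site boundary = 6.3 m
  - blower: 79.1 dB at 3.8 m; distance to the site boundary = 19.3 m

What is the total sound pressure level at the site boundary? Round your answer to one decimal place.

65.4 dB

Apply inverse-square spreading to bring every level to the receiver, then sum 10^(L/10).
server rack: 63.4 − 20·log₁₀(6.3/2.3) = 63.4 − 8.75 = 54.65 dB.
blower: 79.1 − 20·log₁₀(19.3/3.8) = 79.1 − 14.12 = 64.98 dB.
Σ 10^(L/10) = 3.443e+06 → L_total = 10·log₁₀(3.443e+06) = 65.37 dB.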